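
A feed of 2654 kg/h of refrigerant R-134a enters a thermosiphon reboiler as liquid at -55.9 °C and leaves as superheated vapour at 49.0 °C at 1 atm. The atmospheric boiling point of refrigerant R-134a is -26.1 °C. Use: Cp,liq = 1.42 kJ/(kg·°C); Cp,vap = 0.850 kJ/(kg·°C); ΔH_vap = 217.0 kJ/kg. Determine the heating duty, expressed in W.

Q = 238000 W

liquid -55.9→-26.1 °C: 42.316 kJ/kg
vaporisation at -26.1 °C: 217 kJ/kg
vapour -26.1→49.0 °C: 63.835 kJ/kg
Δh = 42.316 + 217 + 63.835 = 323.15 kJ/kg
Q = ṁ·Δh = 2654 kg/h × 323.15 kJ/kg = 857640 kJ/h
|Q| = 238.23 kW = 238230 W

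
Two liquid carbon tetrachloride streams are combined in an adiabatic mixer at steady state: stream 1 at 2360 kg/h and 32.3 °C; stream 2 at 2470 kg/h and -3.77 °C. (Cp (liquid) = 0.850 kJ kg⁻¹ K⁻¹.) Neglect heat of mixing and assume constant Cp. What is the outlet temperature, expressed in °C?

No heat crosses the boundary, so H_out = H_in.
T_out = Σ ṁᵢCp,ᵢTᵢ / Σ ṁᵢCp,ᵢ
      = 56879 / 4105.5 = 13.854 °C

T_out = 13.9 °C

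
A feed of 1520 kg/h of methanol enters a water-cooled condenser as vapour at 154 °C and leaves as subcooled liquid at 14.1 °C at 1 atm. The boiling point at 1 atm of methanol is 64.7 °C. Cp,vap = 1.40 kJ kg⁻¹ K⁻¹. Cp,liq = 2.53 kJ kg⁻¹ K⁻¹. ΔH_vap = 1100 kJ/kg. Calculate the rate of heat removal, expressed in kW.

vapour 154→64.7 °C: -125.02 kJ/kg
condensation at 64.7 °C: -1100 kJ/kg
liquid 64.7→14.1 °C: -128.02 kJ/kg
Δh = -125.02 + -1100 + -128.02 = -1353 kJ/kg
Q = ṁ·Δh = 1520 kg/h × -1353 kJ/kg = -2.0566e+06 kJ/h
|Q| = 571.28 kW

Q_c = 571 kW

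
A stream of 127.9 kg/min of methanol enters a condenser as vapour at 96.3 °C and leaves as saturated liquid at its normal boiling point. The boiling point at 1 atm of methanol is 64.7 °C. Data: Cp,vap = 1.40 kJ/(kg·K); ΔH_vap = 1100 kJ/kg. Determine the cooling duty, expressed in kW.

Q_c = 2440 kW

vapour 96.3→64.7 °C: -44.24 kJ/kg
condensation at 64.7 °C: -1100 kJ/kg
Δh = -44.24 + -1100 = -1144.2 kJ/kg
Q = ṁ·Δh = 127.9 kg/min × -1144.2 kJ/kg = -146350 kJ/min
|Q| = 2439.1 kW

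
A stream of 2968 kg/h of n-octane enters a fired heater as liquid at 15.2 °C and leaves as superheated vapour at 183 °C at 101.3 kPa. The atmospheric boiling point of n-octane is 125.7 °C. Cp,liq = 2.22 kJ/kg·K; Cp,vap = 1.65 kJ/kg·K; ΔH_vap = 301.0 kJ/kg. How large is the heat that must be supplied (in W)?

liquid 15.2→125.7 °C: 245.31 kJ/kg
vaporisation at 125.7 °C: 301 kJ/kg
vapour 125.7→183 °C: 94.545 kJ/kg
Δh = 245.31 + 301 + 94.545 = 640.86 kJ/kg
Q = ṁ·Δh = 2968 kg/h × 640.86 kJ/kg = 1.9021e+06 kJ/h
|Q| = 528.35 kW = 528350 W

Q = 528000 W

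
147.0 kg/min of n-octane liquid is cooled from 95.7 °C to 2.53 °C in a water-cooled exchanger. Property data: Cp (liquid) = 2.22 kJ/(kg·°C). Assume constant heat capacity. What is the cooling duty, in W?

Q_c = 507000 W

Q = ṁ·Cp·ΔT = 147.0 × 2.22 × (2.53 − 95.7) = -30405 kJ/min
Converting: 30405 / 60 s = 506.75 kW
Cooling duty = 506750 W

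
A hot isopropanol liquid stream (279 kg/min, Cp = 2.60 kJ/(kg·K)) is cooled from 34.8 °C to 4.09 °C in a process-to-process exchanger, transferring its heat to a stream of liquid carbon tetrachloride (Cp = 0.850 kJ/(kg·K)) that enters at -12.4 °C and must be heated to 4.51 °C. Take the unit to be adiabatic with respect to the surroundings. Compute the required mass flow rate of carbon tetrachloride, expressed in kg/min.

Heat released by hot stream: Q = 279 × 2.60 × (34.8 − 4.09) = 22277 kJ/min
Energy balance on cold side (adiabatic exchanger): Q = ṁ_c·Cp_c·(T_c,out − T_c,in)
ṁ_c = 22277 / [0.850 × (4.51 − -12.4)] = 1549.9 kg/min

ṁ_c = 1550 kg/min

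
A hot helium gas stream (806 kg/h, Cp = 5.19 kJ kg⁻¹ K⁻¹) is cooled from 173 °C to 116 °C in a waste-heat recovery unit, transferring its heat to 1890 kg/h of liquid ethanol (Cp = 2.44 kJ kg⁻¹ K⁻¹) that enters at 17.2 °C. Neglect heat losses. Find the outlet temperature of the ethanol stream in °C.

Heat released by hot stream: Q = 806 × 5.19 × (173 − 116) = 238440 kJ/h
Energy balance on cold side (adiabatic exchanger): Q = ṁ_c·Cp_c·(T_c,out − T_c,in)
T_c,out = 17.2 + 238440/(1890 × 2.44) = 68.904 °C

T_c,out = 68.9 °C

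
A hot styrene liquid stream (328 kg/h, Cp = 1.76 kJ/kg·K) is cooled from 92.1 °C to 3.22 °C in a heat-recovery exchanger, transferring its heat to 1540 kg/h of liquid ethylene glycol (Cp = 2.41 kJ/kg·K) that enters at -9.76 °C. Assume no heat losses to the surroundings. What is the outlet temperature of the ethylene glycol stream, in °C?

T_c,out = 4.06 °C

Heat released by hot stream: Q = 328 × 1.76 × (92.1 − 3.22) = 51309 kJ/h
Energy balance on cold side (adiabatic exchanger): Q = ṁ_c·Cp_c·(T_c,out − T_c,in)
T_c,out = -9.76 + 51309/(1540 × 2.41) = 4.0646 °C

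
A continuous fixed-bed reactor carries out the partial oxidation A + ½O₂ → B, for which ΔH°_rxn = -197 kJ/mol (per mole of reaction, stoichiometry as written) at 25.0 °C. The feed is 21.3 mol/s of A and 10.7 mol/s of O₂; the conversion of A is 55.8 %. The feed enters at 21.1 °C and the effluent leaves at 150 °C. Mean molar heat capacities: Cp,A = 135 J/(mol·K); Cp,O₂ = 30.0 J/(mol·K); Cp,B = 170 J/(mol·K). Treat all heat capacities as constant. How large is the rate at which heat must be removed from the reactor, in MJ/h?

Extent of reaction ξ = 0.558 × 21.3 = 11.885 mol/s
Reaction term: ξ·ΔH°_rxn = 11.885 × -197 = -2341.4 kJ/s
Sensible, feed 21.1→25 °C: 12.466 kJ/s
Outlet flows (mol/s): A 9.4146, O₂ 4.7573, B 11.885
Sensible, products 25→150 °C: 429.28 kJ/s
Q = ΔH = -1899.7 kJ/s = -1899.7 kW
Heat removed = 6838.9 MJ/h

Q_out = 6840 MJ/h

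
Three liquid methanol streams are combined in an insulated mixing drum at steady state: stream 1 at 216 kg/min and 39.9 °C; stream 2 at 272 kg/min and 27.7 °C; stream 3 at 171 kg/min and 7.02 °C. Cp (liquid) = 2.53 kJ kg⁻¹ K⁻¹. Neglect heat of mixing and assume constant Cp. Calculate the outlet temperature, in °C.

No heat crosses the boundary, so H_out = H_in.
T_out = Σ ṁᵢCp,ᵢTᵢ / Σ ṁᵢCp,ᵢ
      = 43904 / 1667.3 = 26.333 °C

T_out = 26.3 °C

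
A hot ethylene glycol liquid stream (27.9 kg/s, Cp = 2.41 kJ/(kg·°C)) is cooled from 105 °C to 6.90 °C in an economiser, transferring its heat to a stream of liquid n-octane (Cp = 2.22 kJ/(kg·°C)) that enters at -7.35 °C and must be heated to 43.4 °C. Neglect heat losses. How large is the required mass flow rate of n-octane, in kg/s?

Heat released by hot stream: Q = 27.9 × 2.41 × (105 − 6.90) = 6596.1 kJ/s
Energy balance on cold side (adiabatic exchanger): Q = ṁ_c·Cp_c·(T_c,out − T_c,in)
ṁ_c = 6596.1 / [2.22 × (43.4 − -7.35)] = 58.547 kg/s

ṁ_c = 58.5 kg/s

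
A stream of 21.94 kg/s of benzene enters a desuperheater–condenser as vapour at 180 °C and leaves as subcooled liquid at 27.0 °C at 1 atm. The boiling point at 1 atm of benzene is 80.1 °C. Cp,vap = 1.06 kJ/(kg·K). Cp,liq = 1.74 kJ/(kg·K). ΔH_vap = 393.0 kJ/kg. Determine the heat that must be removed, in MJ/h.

vapour 180→80.1 °C: -105.89 kJ/kg
condensation at 80.1 °C: -393 kJ/kg
liquid 80.1→27.0 °C: -92.394 kJ/kg
Δh = -105.89 + -393 + -92.394 = -591.29 kJ/kg
Q = ṁ·Δh = 21.94 kg/s × -591.29 kJ/kg = -12973 kJ/s
|Q| = 12973 kW = 46702 MJ/h

Q_c = 46700 MJ/h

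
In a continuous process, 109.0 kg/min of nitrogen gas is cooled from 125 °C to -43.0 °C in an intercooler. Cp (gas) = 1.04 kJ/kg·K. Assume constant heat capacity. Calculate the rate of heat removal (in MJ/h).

Q = ṁ·Cp·ΔT = 109.0 × 1.04 × (-43.0 − 125) = -19044 kJ/min
Converting: 19044 / 60 s = 317.41 kW
Cooling duty = 1142.7 MJ/h

Q_c = 1140 MJ/h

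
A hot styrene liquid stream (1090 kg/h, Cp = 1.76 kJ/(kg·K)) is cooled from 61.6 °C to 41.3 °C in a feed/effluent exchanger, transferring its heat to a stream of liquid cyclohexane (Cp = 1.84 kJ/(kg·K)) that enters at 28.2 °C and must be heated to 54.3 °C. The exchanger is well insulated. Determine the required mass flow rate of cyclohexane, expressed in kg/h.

Heat released by hot stream: Q = 1090 × 1.76 × (61.6 − 41.3) = 38944 kJ/h
Energy balance on cold side (adiabatic exchanger): Q = ṁ_c·Cp_c·(T_c,out − T_c,in)
ṁ_c = 38944 / [1.84 × (54.3 − 28.2)] = 810.92 kg/h

ṁ_c = 811 kg/h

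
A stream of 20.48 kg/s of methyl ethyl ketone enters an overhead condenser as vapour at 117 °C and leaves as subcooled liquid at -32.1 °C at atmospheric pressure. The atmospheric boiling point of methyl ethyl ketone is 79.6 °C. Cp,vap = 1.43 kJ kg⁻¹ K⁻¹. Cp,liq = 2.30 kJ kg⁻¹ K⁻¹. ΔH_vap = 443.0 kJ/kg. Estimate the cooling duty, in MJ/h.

vapour 117→79.6 °C: -53.482 kJ/kg
condensation at 79.6 °C: -443 kJ/kg
liquid 79.6→-32.1 °C: -256.91 kJ/kg
Δh = -53.482 + -443 + -256.91 = -753.39 kJ/kg
Q = ṁ·Δh = 20.48 kg/s × -753.39 kJ/kg = -15429 kJ/s
|Q| = 15429 kW = 55546 MJ/h

Q_c = 55500 MJ/h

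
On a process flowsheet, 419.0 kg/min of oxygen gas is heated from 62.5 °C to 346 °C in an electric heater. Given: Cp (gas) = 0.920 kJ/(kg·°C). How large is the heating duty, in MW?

Q = 1.82 MW

Q = ṁ·Cp·ΔT = 419.0 × 0.920 × (346 − 62.5) = 109280 kJ/min
Converting: 109280 / 60 s = 1821.4 kW
Heating duty = 1.8214 MW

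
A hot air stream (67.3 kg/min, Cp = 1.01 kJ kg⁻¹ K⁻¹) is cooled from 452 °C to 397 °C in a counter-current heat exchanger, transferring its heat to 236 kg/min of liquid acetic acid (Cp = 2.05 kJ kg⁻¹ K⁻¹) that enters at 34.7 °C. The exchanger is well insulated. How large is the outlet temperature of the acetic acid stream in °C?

T_c,out = 42.4 °C

Heat released by hot stream: Q = 67.3 × 1.01 × (452 − 397) = 3738.5 kJ/min
Energy balance on cold side (adiabatic exchanger): Q = ṁ_c·Cp_c·(T_c,out − T_c,in)
T_c,out = 34.7 + 3738.5/(236 × 2.05) = 42.427 °C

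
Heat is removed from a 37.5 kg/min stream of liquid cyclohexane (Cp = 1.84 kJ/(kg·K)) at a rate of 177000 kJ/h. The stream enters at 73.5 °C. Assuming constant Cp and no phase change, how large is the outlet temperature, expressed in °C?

T_out = 30.7 °C

Q = 177000 kJ/h = 2950 kJ/min
ΔT = Q/(ṁ·Cp) = 2950/(37.5×1.84) = 42.754 K
T_out = 73.5 − 42.754 = 30.746 °C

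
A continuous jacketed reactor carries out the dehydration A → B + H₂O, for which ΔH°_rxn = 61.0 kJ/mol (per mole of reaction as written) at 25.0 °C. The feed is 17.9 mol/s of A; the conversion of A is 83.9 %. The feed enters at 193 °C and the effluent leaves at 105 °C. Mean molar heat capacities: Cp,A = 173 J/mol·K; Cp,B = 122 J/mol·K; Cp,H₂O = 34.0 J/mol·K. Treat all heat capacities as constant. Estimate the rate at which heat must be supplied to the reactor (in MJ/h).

Q_in = 2240 MJ/h

Extent of reaction ξ = 0.839 × 17.9 = 15.018 mol/s
Reaction term: ξ·ΔH°_rxn = 15.018 × 61.0 = 916.1 kJ/s
Sensible, feed 193→25 °C: -520.25 kJ/s
Outlet flows (mol/s): A 2.8819, B 15.018, H₂O 15.018
Sensible, products 25→105 °C: 227.31 kJ/s
Q = ΔH = 623.17 kJ/s = 623.17 kW
Heat supplied = 2243.4 MJ/h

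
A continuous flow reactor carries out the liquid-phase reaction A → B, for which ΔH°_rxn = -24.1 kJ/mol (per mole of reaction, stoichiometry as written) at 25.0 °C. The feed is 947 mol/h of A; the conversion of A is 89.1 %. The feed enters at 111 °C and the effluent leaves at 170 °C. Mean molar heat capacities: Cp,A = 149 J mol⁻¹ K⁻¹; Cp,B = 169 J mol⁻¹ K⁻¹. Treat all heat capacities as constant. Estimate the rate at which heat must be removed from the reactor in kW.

Extent of reaction ξ = 0.891 × 947 = 843.78 mol/h
Reaction term: ξ·ΔH°_rxn = 843.78 × -24.1 = -20335 kJ/h
Sensible, feed 111→25 °C: -12135 kJ/h
Outlet flows (mol/h): A 103.22, B 843.78
Sensible, products 25→170 °C: 22907 kJ/h
Q = ΔH = -9563 kJ/h = -2.6564 kW
Heat removed = 2.6564 kW

Q_out = 2.66 kW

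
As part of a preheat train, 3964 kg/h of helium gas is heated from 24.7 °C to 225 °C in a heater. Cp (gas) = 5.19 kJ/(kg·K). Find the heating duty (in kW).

Q = ṁ·Cp·ΔT = 3964 × 5.19 × (225 − 24.7) = 4.1208e+06 kJ/h
Converting: 4.1208e+06 / 3600 s = 1144.7 kW

Q = 1140 kW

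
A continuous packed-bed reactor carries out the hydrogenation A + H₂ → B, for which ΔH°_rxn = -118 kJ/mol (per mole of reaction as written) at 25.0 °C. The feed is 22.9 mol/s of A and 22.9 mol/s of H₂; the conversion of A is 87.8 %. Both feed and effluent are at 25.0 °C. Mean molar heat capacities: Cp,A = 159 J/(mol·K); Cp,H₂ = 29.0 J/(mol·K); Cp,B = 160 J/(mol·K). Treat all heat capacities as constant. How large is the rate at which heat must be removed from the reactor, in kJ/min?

Extent of reaction ξ = 0.878 × 22.9 = 20.106 mol/s
Reaction term: ξ·ΔH°_rxn = 20.106 × -118 = -2372.5 kJ/s
Q = ΔH = -2372.5 kJ/s = -2372.5 kW
Heat removed = 142350 kJ/min

Q_out = 142000 kJ/min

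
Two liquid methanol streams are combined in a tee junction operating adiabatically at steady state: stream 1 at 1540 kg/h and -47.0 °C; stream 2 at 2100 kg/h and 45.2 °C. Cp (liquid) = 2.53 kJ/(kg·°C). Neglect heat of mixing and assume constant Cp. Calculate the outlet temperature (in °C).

T_out = 6.19 °C

Energy balance with Q = 0: Σ ṁᵢCp,ᵢ(T_out − Tᵢ) = 0
Σ ṁᵢCp,ᵢTᵢ = 1540×2.53×-47.0 + 2100×2.53×45.2 = 57026
Σ ṁᵢCp,ᵢ = 1540×2.53 + 2100×2.53 = 9209.2
T_out = 57026 / 9209.2 = 6.1923 °C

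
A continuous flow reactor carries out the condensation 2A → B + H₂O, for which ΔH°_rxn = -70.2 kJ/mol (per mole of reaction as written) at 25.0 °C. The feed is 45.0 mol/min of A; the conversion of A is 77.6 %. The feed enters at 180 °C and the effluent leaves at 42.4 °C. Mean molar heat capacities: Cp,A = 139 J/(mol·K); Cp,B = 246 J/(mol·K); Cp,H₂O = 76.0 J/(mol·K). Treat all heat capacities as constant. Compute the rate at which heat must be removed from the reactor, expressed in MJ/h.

Extent of reaction ξ = 0.776 × 45.0 / 2 = 17.46 mol/min
Reaction term: ξ·ΔH°_rxn = 17.46 × -70.2 = -1225.7 kJ/min
Sensible, feed 180→25 °C: -969.52 kJ/min
Outlet flows (mol/min): A 10.08, B 17.46, H₂O 17.46
Sensible, products 25→42.4 °C: 122.2 kJ/min
Q = ΔH = -2073 kJ/min = -34.55 kW
Heat removed = 124.38 MJ/h

Q_out = 124 MJ/h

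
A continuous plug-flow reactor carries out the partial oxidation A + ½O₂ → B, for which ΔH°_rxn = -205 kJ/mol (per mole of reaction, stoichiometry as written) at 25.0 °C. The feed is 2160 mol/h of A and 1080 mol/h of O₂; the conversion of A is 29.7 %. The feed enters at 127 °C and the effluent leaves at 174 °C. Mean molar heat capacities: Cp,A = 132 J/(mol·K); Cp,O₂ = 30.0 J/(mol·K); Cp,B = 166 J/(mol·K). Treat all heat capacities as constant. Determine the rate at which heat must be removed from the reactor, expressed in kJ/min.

Extent of reaction ξ = 0.297 × 2160 = 641.52 mol/h
Reaction term: ξ·ΔH°_rxn = 641.52 × -205 = -131510 kJ/h
Sensible, feed 127→25 °C: -32387 kJ/h
Outlet flows (mol/h): A 1518.5, O₂ 759.24, B 641.52
Sensible, products 25→174 °C: 49127 kJ/h
Q = ΔH = -114770 kJ/h = -31.881 kW
Heat removed = 1912.9 kJ/min

Q_out = 1910 kJ/min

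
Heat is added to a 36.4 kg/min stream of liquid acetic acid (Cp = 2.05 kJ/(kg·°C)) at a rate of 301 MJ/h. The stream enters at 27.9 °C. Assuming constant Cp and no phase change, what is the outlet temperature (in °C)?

Q = 301 MJ/h = 5016.7 kJ/min
ΔT = Q/(ṁ·Cp) = 5016.7/(36.4×2.05) = 67.23 K
T_out = 27.9 + 67.23 = 95.13 °C

T_out = 95.1 °C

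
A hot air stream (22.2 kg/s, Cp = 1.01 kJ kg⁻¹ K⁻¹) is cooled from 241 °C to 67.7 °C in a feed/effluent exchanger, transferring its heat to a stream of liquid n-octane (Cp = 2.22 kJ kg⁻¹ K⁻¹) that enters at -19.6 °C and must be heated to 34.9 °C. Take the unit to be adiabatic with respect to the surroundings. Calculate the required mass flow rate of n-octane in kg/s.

ṁ_c = 32.1 kg/s

Heat released by hot stream: Q = 22.2 × 1.01 × (241 − 67.7) = 3885.7 kJ/s
Energy balance on cold side (adiabatic exchanger): Q = ṁ_c·Cp_c·(T_c,out − T_c,in)
ṁ_c = 3885.7 / [2.22 × (34.9 − -19.6)] = 32.116 kg/s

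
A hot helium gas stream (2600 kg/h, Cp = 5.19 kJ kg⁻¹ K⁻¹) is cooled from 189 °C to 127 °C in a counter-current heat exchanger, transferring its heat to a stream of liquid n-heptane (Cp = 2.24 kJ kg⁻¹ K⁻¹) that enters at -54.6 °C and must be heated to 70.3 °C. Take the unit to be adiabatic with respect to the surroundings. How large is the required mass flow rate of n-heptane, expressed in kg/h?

Heat released by hot stream: Q = 2600 × 5.19 × (189 − 127) = 836630 kJ/h
Energy balance on cold side (adiabatic exchanger): Q = ṁ_c·Cp_c·(T_c,out − T_c,in)
ṁ_c = 836630 / [2.24 × (70.3 − -54.6)] = 2990.3 kg/h

ṁ_c = 2990 kg/h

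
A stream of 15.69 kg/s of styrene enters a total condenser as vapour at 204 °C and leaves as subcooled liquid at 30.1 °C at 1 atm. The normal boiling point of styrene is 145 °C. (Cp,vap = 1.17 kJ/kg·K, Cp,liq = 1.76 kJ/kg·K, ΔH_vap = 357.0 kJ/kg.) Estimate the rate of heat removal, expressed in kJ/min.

vapour 204→145 °C: -69.03 kJ/kg
condensation at 145 °C: -357 kJ/kg
liquid 145→30.1 °C: -202.22 kJ/kg
Δh = -69.03 + -357 + -202.22 = -628.25 kJ/kg
Q = ṁ·Δh = 15.69 kg/s × -628.25 kJ/kg = -9857.3 kJ/s
|Q| = 9857.3 kW = 591440 kJ/min

Q_c = 591000 kJ/min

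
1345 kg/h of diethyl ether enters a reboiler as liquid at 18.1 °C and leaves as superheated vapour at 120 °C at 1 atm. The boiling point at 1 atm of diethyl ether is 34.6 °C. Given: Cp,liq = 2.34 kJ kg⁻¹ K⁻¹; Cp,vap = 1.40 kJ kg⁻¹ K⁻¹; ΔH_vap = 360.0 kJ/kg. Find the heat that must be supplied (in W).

liquid 18.1→34.6 °C: 38.61 kJ/kg
vaporisation at 34.6 °C: 360 kJ/kg
vapour 34.6→120 °C: 119.56 kJ/kg
Δh = 38.61 + 360 + 119.56 = 518.17 kJ/kg
Q = ṁ·Δh = 1345 kg/h × 518.17 kJ/kg = 696940 kJ/h
|Q| = 193.59 kW = 193590 W

Q = 194000 W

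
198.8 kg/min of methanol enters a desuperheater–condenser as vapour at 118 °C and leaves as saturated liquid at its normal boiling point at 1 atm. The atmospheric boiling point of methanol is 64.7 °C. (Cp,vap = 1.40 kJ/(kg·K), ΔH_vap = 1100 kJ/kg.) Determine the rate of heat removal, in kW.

vapour 118→64.7 °C: -74.62 kJ/kg
condensation at 64.7 °C: -1100 kJ/kg
Δh = -74.62 + -1100 = -1174.6 kJ/kg
Q = ṁ·Δh = 198.8 kg/min × -1174.6 kJ/kg = -233510 kJ/min
|Q| = 3891.9 kW

Q_c = 3890 kW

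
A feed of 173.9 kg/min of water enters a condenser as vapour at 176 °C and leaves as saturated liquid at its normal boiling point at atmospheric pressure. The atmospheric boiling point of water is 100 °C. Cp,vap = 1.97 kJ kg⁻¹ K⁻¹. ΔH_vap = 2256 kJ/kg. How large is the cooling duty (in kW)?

Q_c = 6970 kW

vapour 176→100 °C: -149.72 kJ/kg
condensation at 100 °C: -2256 kJ/kg
Δh = -149.72 + -2256 = -2405.7 kJ/kg
Q = ṁ·Δh = 173.9 kg/min × -2405.7 kJ/kg = -418350 kJ/min
|Q| = 6972.6 kW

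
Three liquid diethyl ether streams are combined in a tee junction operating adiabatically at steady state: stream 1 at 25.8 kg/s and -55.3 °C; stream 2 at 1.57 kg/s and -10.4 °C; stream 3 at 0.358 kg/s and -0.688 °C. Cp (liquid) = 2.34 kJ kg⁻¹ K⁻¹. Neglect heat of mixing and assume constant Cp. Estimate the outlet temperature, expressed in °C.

T_out = -52.1 °C

Adiabatic, steady state ⇒ Σ ṁᵢCp,ᵢ(T_out − Tᵢ) = 0
T_out = Σ ṁᵢCp,ᵢTᵢ / Σ ṁᵢCp,ᵢ
      = -3377.4 / 64.884 = -52.053 °C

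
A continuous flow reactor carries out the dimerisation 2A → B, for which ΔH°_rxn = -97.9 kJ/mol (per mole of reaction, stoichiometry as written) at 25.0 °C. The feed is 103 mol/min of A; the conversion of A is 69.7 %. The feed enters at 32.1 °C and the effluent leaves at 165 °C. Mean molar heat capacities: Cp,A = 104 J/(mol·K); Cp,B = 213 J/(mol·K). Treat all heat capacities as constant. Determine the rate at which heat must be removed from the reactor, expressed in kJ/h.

Extent of reaction ξ = 0.697 × 103 / 2 = 35.895 mol/min
Reaction term: ξ·ΔH°_rxn = 35.895 × -97.9 = -3514.2 kJ/min
Sensible, feed 32.1→25 °C: -76.055 kJ/min
Outlet flows (mol/min): A 31.209, B 35.895
Sensible, products 25→165 °C: 1524.8 kJ/min
Q = ΔH = -2065.4 kJ/min = -34.424 kW
Heat removed = 123930 kJ/h

Q_out = 124000 kJ/h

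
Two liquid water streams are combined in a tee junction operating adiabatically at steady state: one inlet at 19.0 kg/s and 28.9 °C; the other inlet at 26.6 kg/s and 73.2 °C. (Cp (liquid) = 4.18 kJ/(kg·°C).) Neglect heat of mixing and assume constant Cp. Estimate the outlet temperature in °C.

Adiabatic, steady state ⇒ Σ ṁᵢCp,ᵢ(T_out − Tᵢ) = 0
Σ ṁᵢCp,ᵢTᵢ = 19.0×4.18×28.9 + 26.6×4.18×73.2 = 10434
Σ ṁᵢCp,ᵢ = 19.0×4.18 + 26.6×4.18 = 190.61
T_out = 10434 / 190.61 = 54.742 °C

T_out = 54.7 °C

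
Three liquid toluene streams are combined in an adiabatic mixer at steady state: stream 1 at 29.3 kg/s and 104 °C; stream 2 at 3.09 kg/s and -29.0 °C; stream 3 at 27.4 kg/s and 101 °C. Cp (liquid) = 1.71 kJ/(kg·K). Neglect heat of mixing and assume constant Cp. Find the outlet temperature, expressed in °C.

T_out = 95.8 °C

Energy balance with Q = 0: Σ ṁᵢCp,ᵢ(T_out − Tᵢ) = 0
Σ ṁᵢCp,ᵢTᵢ = 29.3×1.71×104 + 3.09×1.71×-29.0 + 27.4×1.71×101 = 9789.7
Σ ṁᵢCp,ᵢ = 29.3×1.71 + 3.09×1.71 + 27.4×1.71 = 102.24
T_out = 9789.7 / 102.24 = 95.752 °C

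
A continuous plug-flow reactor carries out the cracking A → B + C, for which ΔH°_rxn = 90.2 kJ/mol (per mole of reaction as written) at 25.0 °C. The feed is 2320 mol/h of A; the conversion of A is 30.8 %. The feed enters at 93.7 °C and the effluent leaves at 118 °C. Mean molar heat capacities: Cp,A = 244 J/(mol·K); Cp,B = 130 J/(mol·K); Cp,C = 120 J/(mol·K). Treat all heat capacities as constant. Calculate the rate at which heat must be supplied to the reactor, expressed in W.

Q_in = 21800 W

Extent of reaction ξ = 0.308 × 2320 = 714.56 mol/h
Reaction term: ξ·ΔH°_rxn = 714.56 × 90.2 = 64453 kJ/h
Sensible, feed 93.7→25 °C: -38890 kJ/h
Outlet flows (mol/h): A 1605.4, B 714.56, C 714.56
Sensible, products 25→118 °C: 53044 kJ/h
Q = ΔH = 78608 kJ/h = 21.835 kW
Heat supplied = 21835 W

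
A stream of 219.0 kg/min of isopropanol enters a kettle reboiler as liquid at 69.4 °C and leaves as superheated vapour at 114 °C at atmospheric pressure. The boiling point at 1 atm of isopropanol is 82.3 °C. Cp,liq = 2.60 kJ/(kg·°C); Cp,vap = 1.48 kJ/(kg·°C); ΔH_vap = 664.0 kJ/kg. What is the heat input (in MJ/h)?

liquid 69.4→82.3 °C: 33.54 kJ/kg
vaporisation at 82.3 °C: 664 kJ/kg
vapour 82.3→114 °C: 46.916 kJ/kg
Δh = 33.54 + 664 + 46.916 = 744.46 kJ/kg
Q = ṁ·Δh = 219.0 kg/min × 744.46 kJ/kg = 163040 kJ/min
|Q| = 2717.3 kW = 9782.2 MJ/h

Q = 9780 MJ/h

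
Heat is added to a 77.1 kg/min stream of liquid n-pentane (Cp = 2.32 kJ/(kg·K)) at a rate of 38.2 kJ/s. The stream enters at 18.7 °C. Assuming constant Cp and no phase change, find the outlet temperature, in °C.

Q = 38.2 kJ/s = 2292 kJ/min
ΔT = Q/(ṁ·Cp) = 2292/(77.1×2.32) = 12.814 K
T_out = 18.7 + 12.814 = 31.514 °C

T_out = 31.5 °C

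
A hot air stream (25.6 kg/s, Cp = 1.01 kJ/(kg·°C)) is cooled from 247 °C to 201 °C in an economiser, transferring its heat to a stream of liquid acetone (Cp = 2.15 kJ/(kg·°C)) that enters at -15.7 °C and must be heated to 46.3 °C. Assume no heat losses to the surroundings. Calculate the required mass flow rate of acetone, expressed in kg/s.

ṁ_c = 8.92 kg/s

Heat released by hot stream: Q = 25.6 × 1.01 × (247 − 201) = 1189.4 kJ/s
Energy balance on cold side (adiabatic exchanger): Q = ṁ_c·Cp_c·(T_c,out − T_c,in)
ṁ_c = 1189.4 / [2.15 × (46.3 − -15.7)] = 8.9226 kg/s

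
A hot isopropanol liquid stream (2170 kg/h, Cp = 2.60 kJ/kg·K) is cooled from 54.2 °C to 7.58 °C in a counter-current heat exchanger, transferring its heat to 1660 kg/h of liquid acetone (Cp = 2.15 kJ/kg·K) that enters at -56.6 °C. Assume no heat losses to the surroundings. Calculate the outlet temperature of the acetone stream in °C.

Heat released by hot stream: Q = 2170 × 2.60 × (54.2 − 7.58) = 263030 kJ/h
Energy balance on cold side (adiabatic exchanger): Q = ṁ_c·Cp_c·(T_c,out − T_c,in)
T_c,out = -56.6 + 263030/(1660 × 2.15) = 17.099 °C

T_c,out = 17.1 °C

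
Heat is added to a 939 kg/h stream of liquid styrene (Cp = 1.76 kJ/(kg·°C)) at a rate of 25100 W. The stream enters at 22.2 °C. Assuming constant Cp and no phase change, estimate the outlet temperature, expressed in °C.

Q = 25100 W = 90360 kJ/h
ΔT = Q/(ṁ·Cp) = 90360/(939×1.76) = 54.676 K
T_out = 22.2 + 54.676 = 76.876 °C

T_out = 76.9 °C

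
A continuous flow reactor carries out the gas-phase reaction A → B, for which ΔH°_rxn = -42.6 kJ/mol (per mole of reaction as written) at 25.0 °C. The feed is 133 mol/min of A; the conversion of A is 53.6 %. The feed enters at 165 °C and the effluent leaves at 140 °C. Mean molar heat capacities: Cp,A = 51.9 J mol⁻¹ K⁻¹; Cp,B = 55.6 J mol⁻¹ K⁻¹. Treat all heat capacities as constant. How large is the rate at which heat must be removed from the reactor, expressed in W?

Extent of reaction ξ = 0.536 × 133 = 71.288 mol/min
Reaction term: ξ·ΔH°_rxn = 71.288 × -42.6 = -3036.9 kJ/min
Sensible, feed 165→25 °C: -966.38 kJ/min
Outlet flows (mol/min): A 61.712, B 71.288
Sensible, products 25→140 °C: 824.14 kJ/min
Q = ΔH = -3179.1 kJ/min = -52.985 kW
Heat removed = 52985 W

Q_out = 53000 W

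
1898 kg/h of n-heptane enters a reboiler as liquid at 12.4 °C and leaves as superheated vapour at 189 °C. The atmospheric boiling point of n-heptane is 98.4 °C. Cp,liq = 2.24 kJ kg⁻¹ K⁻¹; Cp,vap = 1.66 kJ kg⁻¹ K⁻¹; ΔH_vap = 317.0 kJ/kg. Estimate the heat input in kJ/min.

Q = 20900 kJ/min

liquid 12.4→98.4 °C: 192.64 kJ/kg
vaporisation at 98.4 °C: 317 kJ/kg
vapour 98.4→189 °C: 150.4 kJ/kg
Δh = 192.64 + 317 + 150.4 = 660.04 kJ/kg
Q = ṁ·Δh = 1898 kg/h × 660.04 kJ/kg = 1.2527e+06 kJ/h
|Q| = 347.99 kW = 20879 kJ/min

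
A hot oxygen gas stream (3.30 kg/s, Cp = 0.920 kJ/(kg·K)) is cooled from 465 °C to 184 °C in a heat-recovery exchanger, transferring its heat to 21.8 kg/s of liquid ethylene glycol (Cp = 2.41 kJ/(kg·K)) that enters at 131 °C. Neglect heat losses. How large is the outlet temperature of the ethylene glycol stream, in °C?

Heat released by hot stream: Q = 3.30 × 0.920 × (465 − 184) = 853.12 kJ/s
Energy balance on cold side (adiabatic exchanger): Q = ṁ_c·Cp_c·(T_c,out − T_c,in)
T_c,out = 131 + 853.12/(21.8 × 2.41) = 147.24 °C

T_c,out = 147 °C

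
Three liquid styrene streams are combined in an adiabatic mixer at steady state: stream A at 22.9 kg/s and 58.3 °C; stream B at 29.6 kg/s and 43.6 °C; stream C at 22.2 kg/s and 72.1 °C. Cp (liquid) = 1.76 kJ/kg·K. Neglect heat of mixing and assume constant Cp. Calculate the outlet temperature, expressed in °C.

T_out = 56.6 °C

No heat crosses the boundary, so H_out = H_in.
T_out = Σ ṁᵢCp,ᵢTᵢ / Σ ṁᵢCp,ᵢ
      = 7438.2 / 131.47 = 56.576 °C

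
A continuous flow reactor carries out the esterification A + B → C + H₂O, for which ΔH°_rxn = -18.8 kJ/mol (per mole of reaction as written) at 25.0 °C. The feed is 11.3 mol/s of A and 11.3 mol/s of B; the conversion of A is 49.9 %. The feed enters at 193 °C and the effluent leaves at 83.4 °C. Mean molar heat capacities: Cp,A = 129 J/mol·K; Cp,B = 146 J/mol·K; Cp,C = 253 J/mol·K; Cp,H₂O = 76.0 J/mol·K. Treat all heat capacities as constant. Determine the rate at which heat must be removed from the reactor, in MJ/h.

Q_out = 1540 MJ/h

Extent of reaction ξ = 0.499 × 11.3 = 5.6387 mol/s
Reaction term: ξ·ΔH°_rxn = 5.6387 × -18.8 = -106.01 kJ/s
Sensible, feed 193→25 °C: -522.06 kJ/s
Outlet flows (mol/s): A 5.6613, B 5.6613, C 5.6387, H₂O 5.6387
Sensible, products 25→83.4 °C: 199.26 kJ/s
Q = ΔH = -428.81 kJ/s = -428.81 kW
Heat removed = 1543.7 MJ/h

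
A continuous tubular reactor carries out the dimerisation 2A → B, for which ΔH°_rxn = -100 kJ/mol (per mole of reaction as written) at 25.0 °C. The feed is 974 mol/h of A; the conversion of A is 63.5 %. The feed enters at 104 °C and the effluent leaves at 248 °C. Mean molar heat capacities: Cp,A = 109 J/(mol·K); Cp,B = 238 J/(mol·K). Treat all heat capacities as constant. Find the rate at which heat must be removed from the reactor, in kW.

Extent of reaction ξ = 0.635 × 974 / 2 = 309.25 mol/h
Reaction term: ξ·ΔH°_rxn = 309.25 × -100 = -30924 kJ/h
Sensible, feed 104→25 °C: -8387.1 kJ/h
Outlet flows (mol/h): A 355.51, B 309.25
Sensible, products 25→248 °C: 25054 kJ/h
Q = ΔH = -14257 kJ/h = -3.9604 kW
Heat removed = 3.9604 kW

Q_out = 3.96 kW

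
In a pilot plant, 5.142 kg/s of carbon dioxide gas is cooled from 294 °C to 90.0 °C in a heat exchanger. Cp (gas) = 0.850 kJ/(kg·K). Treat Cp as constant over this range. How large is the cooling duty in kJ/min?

Q_c = 53500 kJ/min

Q = ṁ·Cp·ΔT = 5.142 × 0.850 × (90.0 − 294) = -891.62 kJ/s
Cooling duty = 53497 kJ/min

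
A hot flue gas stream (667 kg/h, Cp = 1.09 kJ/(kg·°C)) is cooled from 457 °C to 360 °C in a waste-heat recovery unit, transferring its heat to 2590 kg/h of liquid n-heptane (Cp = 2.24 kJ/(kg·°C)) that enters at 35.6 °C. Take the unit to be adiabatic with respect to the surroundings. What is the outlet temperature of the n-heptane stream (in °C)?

Heat released by hot stream: Q = 667 × 1.09 × (457 − 360) = 70522 kJ/h
Energy balance on cold side (adiabatic exchanger): Q = ṁ_c·Cp_c·(T_c,out − T_c,in)
T_c,out = 35.6 + 70522/(2590 × 2.24) = 47.756 °C

T_c,out = 47.8 °C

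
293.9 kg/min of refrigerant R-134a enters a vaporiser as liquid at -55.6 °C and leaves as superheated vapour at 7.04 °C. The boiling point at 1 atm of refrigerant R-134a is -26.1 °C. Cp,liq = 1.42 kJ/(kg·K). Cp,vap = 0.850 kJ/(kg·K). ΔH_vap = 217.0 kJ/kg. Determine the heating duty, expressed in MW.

Q = 1.41 MW

liquid -55.6→-26.1 °C: 41.89 kJ/kg
vaporisation at -26.1 °C: 217 kJ/kg
vapour -26.1→7.04 °C: 28.169 kJ/kg
Δh = 41.89 + 217 + 28.169 = 287.06 kJ/kg
Q = ṁ·Δh = 293.9 kg/min × 287.06 kJ/kg = 84367 kJ/min
|Q| = 1406.1 kW = 1.4061 MW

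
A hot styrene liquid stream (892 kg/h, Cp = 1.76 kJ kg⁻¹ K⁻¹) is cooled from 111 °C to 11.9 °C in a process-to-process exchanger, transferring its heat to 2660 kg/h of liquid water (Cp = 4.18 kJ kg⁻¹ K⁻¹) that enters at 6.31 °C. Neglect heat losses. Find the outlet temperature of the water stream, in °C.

Heat released by hot stream: Q = 892 × 1.76 × (111 − 11.9) = 155580 kJ/h
Energy balance on cold side (adiabatic exchanger): Q = ṁ_c·Cp_c·(T_c,out − T_c,in)
T_c,out = 6.31 + 155580/(2660 × 4.18) = 20.302 °C

T_c,out = 20.3 °C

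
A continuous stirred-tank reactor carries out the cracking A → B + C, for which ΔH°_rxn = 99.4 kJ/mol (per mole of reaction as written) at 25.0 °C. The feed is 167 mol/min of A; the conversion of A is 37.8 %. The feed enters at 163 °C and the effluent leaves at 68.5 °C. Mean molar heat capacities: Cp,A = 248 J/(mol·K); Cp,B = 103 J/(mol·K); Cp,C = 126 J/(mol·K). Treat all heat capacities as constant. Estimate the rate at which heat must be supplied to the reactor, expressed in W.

Extent of reaction ξ = 0.378 × 167 = 63.126 mol/min
Reaction term: ξ·ΔH°_rxn = 63.126 × 99.4 = 6274.7 kJ/min
Sensible, feed 163→25 °C: -5715.4 kJ/min
Outlet flows (mol/min): A 103.87, B 63.126, C 63.126
Sensible, products 25→68.5 °C: 1749.4 kJ/min
Q = ΔH = 2308.7 kJ/min = 38.479 kW
Heat supplied = 38479 W

Q_in = 38500 W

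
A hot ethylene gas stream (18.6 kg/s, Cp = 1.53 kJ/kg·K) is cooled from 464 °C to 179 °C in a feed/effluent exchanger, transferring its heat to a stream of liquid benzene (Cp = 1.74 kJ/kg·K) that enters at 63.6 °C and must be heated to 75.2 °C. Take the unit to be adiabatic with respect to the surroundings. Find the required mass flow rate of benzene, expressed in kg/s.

Heat released by hot stream: Q = 18.6 × 1.53 × (464 − 179) = 8110.5 kJ/s
Energy balance on cold side (adiabatic exchanger): Q = ṁ_c·Cp_c·(T_c,out − T_c,in)
ṁ_c = 8110.5 / [1.74 × (75.2 − 63.6)] = 401.83 kg/s

ṁ_c = 402 kg/s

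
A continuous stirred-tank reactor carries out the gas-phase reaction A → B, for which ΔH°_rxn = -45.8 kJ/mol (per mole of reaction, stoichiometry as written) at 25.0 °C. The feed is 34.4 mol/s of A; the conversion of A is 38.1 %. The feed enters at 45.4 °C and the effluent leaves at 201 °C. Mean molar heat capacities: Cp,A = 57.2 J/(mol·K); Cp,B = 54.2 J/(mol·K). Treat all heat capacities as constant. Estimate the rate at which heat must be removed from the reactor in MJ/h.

Extent of reaction ξ = 0.381 × 34.4 = 13.106 mol/s
Reaction term: ξ·ΔH°_rxn = 13.106 × -45.8 = -600.27 kJ/s
Sensible, feed 45.4→25 °C: -40.141 kJ/s
Outlet flows (mol/s): A 21.294, B 13.106
Sensible, products 25→201 °C: 339.39 kJ/s
Q = ΔH = -301.02 kJ/s = -301.02 kW
Heat removed = 1083.7 MJ/h

Q_out = 1080 MJ/h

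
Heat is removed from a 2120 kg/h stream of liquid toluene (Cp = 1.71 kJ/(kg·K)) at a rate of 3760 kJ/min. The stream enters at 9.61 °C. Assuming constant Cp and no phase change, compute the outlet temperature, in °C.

T_out = -52.6 °C

Q = 3760 kJ/min = 225600 kJ/h
ΔT = Q/(ṁ·Cp) = 225600/(2120×1.71) = 62.231 K
T_out = 9.61 − 62.231 = -52.621 °C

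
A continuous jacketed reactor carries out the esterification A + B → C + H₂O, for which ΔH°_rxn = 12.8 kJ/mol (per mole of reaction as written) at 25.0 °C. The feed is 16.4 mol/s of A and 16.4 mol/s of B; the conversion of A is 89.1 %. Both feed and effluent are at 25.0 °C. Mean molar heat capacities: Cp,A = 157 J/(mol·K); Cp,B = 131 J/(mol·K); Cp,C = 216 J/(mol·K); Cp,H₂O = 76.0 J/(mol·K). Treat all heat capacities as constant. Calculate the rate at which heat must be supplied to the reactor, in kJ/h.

Extent of reaction ξ = 0.891 × 16.4 = 14.612 mol/s
Reaction term: ξ·ΔH°_rxn = 14.612 × 12.8 = 187.04 kJ/s
Q = ΔH = 187.04 kJ/s = 187.04 kW
Heat supplied = 673340 kJ/h

Q_in = 673000 kJ/h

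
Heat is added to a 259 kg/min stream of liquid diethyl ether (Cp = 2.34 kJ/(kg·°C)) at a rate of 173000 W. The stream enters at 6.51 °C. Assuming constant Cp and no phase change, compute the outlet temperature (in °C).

T_out = 23.6 °C

Q = 173000 W = 10380 kJ/min
ΔT = Q/(ṁ·Cp) = 10380/(259×2.34) = 17.127 K
T_out = 6.51 + 17.127 = 23.637 °C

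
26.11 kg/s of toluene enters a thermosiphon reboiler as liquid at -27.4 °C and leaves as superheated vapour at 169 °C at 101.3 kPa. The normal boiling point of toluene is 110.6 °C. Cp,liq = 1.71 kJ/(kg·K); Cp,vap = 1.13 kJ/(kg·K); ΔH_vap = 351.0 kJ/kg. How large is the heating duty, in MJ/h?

liquid -27.4→110.6 °C: 235.98 kJ/kg
vaporisation at 110.6 °C: 351 kJ/kg
vapour 110.6→169 °C: 65.992 kJ/kg
Δh = 235.98 + 351 + 65.992 = 652.97 kJ/kg
Q = ṁ·Δh = 26.11 kg/s × 652.97 kJ/kg = 17049 kJ/s
|Q| = 17049 kW = 61377 MJ/h

Q = 61400 MJ/h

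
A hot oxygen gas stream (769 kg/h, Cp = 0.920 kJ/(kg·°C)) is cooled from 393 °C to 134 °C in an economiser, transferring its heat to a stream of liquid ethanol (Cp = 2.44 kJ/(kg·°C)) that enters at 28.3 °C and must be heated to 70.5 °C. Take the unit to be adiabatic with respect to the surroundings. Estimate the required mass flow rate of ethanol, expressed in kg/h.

ṁ_c = 1780 kg/h

Heat released by hot stream: Q = 769 × 0.920 × (393 − 134) = 183240 kJ/h
Energy balance on cold side (adiabatic exchanger): Q = ṁ_c·Cp_c·(T_c,out − T_c,in)
ṁ_c = 183240 / [2.44 × (70.5 − 28.3)] = 1779.6 kg/h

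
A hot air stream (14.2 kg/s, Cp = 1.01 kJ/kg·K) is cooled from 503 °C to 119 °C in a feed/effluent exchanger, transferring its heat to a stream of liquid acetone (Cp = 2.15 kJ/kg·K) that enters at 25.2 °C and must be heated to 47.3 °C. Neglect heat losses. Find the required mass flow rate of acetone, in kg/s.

Heat released by hot stream: Q = 14.2 × 1.01 × (503 − 119) = 5507.3 kJ/s
Energy balance on cold side (adiabatic exchanger): Q = ṁ_c·Cp_c·(T_c,out − T_c,in)
ṁ_c = 5507.3 / [2.15 × (47.3 − 25.2)] = 115.91 kg/s

ṁ_c = 116 kg/s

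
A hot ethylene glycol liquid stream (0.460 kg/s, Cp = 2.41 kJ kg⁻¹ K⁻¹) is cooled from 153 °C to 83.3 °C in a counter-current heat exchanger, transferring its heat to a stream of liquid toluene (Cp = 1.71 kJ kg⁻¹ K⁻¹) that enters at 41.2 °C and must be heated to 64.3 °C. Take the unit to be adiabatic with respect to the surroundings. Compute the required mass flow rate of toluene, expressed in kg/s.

ṁ_c = 1.96 kg/s

Heat released by hot stream: Q = 0.460 × 2.41 × (153 − 83.3) = 77.269 kJ/s
Energy balance on cold side (adiabatic exchanger): Q = ṁ_c·Cp_c·(T_c,out − T_c,in)
ṁ_c = 77.269 / [1.71 × (64.3 − 41.2)] = 1.9561 kg/s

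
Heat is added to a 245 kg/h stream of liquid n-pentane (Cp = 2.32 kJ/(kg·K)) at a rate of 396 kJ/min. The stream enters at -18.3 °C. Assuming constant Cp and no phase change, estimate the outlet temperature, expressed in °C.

T_out = 23.5 °C

Q = 396 kJ/min = 23760 kJ/h
ΔT = Q/(ṁ·Cp) = 23760/(245×2.32) = 41.802 K
T_out = -18.3 + 41.802 = 23.502 °C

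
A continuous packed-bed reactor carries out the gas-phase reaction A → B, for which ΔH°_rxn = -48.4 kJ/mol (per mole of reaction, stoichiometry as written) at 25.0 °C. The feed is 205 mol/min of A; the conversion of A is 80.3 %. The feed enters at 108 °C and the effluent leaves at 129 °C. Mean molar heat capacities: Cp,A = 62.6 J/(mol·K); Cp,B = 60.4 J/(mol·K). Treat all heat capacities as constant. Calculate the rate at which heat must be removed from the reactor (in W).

Extent of reaction ξ = 0.803 × 205 = 164.62 mol/min
Reaction term: ξ·ΔH°_rxn = 164.62 × -48.4 = -7967.4 kJ/min
Sensible, feed 108→25 °C: -1065.1 kJ/min
Outlet flows (mol/min): A 40.385, B 164.62
Sensible, products 25→129 °C: 1297 kJ/min
Q = ΔH = -7735.5 kJ/min = -128.93 kW
Heat removed = 128930 W

Q_out = 129000 W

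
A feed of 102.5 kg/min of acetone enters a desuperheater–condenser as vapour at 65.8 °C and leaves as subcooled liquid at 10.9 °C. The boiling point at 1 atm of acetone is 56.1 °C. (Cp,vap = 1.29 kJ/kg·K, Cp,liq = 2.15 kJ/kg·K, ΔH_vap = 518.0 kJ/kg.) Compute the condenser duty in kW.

Q_c = 1070 kW

vapour 65.8→56.1 °C: -12.513 kJ/kg
condensation at 56.1 °C: -518 kJ/kg
liquid 56.1→10.9 °C: -97.18 kJ/kg
Δh = -12.513 + -518 + -97.18 = -627.69 kJ/kg
Q = ṁ·Δh = 102.5 kg/min × -627.69 kJ/kg = -64339 kJ/min
|Q| = 1072.3 kW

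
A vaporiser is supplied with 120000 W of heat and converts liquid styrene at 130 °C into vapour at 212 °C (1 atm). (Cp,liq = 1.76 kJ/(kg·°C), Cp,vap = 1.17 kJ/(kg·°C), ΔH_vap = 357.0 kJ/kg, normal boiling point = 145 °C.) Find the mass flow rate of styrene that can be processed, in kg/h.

ṁ = 935 kg/h

Δh = 1.76×(145−130) + 357.0 + 1.17×(212−145) = 461.79 kJ/kg
Q = 120000 W = 120 kJ/s = 432000 kJ/h
ṁ = Q/Δh = 432000 / 461.79 = 935.49 kg/h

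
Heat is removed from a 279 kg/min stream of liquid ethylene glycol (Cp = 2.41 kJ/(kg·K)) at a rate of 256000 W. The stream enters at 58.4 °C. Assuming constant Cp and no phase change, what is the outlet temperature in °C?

T_out = 35.6 °C

Q = 256000 W = 15360 kJ/min
ΔT = Q/(ṁ·Cp) = 15360/(279×2.41) = 22.844 K
T_out = 58.4 − 22.844 = 35.556 °C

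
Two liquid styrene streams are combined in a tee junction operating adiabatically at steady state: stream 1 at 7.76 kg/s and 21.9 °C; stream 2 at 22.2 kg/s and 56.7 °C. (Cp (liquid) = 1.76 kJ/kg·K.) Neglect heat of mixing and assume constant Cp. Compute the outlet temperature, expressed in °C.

Adiabatic, steady state ⇒ Σ ṁᵢCp,ᵢ(T_out − Tᵢ) = 0
Σ ṁᵢCp,ᵢTᵢ = 7.76×1.76×21.9 + 22.2×1.76×56.7 = 2514.5
Σ ṁᵢCp,ᵢ = 7.76×1.76 + 22.2×1.76 = 52.73
T_out = 2514.5 / 52.73 = 47.686 °C

T_out = 47.7 °C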